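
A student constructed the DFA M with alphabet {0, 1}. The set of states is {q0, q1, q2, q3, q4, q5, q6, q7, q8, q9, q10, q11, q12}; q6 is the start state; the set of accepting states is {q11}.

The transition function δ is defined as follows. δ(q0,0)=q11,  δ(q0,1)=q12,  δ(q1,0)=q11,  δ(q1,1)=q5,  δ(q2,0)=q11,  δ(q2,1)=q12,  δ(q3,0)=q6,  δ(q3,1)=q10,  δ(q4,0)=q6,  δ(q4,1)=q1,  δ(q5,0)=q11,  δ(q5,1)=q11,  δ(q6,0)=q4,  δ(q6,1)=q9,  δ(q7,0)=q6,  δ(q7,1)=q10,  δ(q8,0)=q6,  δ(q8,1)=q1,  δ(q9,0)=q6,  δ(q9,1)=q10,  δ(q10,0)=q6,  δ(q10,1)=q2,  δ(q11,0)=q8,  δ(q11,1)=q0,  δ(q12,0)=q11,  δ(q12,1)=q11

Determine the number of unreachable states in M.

2

Starting at q6 and following transitions, the reachable set is {q0, q1, q2, q4, q5, q6, q8, q9, q10, q11, q12}. That leaves q3, q7 unreachable — 2 in total.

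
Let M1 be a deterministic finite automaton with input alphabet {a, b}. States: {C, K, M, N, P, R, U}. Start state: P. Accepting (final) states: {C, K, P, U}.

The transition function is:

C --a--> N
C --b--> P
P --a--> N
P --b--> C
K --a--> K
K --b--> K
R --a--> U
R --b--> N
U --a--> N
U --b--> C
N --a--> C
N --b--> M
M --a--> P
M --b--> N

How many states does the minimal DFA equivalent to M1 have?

2

First remove the unreachable states {K,R,U}; 4 states remain.
Initial partition by acceptance: {C,P} | {M,N}.
Stable partition: {C,P} | {M,N} — 2 equivalence classes.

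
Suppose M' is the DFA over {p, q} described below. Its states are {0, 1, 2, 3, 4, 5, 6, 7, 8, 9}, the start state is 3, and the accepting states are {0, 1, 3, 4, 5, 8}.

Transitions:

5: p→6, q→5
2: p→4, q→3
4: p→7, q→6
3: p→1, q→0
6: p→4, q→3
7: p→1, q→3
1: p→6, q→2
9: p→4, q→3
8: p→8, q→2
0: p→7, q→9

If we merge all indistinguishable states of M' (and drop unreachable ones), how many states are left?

Reachable states from the start: {0,1,2,3,4,6,7,9}. Unreachable: {5,8} — drop them.
Start with accepting vs non-accepting: {0,1,3,4} | {2,6,7,9}.
On input p, block {0,1,3,4} splits into {0,1,4} and {3}.
The partition is now stable with 3 blocks: {0,1,4} | {2,6,7,9} | {3}.

3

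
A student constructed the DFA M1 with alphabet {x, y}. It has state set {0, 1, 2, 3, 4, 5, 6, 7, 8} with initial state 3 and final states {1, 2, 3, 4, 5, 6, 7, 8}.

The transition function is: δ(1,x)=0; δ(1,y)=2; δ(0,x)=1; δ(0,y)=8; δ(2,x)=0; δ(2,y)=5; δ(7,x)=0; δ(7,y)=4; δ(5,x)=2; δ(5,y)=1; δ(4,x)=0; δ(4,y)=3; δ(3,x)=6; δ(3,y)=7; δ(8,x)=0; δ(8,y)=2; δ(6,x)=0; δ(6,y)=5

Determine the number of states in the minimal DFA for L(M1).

Start with accepting vs non-accepting: {1,2,3,4,5,6,7,8} | {0}.
On input x, block {1,2,3,4,5,6,7,8} splits into {1,2,4,6,7,8} and {3,5}.
Refine {1,2,4,6,7,8} on symbol y: members go to different blocks, giving {1,7,8} and {2,4,6}.
No further refinement is possible. Final partition (4 blocks): {1,7,8} | {0} | {3,5} | {2,4,6}.

4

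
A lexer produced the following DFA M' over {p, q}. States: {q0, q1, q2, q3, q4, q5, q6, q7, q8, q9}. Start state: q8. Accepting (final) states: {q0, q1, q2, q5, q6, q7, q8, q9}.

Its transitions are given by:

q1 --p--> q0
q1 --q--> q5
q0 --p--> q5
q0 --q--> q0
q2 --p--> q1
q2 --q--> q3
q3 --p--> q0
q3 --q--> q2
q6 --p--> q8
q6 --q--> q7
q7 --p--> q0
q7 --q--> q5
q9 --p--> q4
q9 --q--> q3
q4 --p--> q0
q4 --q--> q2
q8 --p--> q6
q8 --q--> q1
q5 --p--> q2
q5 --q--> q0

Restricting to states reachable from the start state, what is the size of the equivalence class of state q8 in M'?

States {q4,q9} cannot be reached from the start state, so discard them.
P0 = {q0,q1,q2,q5,q6,q7,q8} | {q3}.
On input q, block {q0,q1,q2,q5,q6,q7,q8} splits into {q0,q1,q5,q6,q7,q8} and {q2}.
Refine {q0,q1,q5,q6,q7,q8} on symbol p: members go to different blocks, giving {q0,q1,q6,q7,q8} and {q5}.
On input p, block {q0,q1,q6,q7,q8} splits into {q1,q6,q7,q8} and {q0}.
Refine {q1,q6,q7,q8} on symbol p: members go to different blocks, giving {q1,q7} and {q6,q8}.
The partition is now stable with 6 blocks: {q1,q7} | {q3} | {q2} | {q5} | {q0} | {q6,q8}.
The equivalence class containing q8 is {q6,q8}, of size 2.

2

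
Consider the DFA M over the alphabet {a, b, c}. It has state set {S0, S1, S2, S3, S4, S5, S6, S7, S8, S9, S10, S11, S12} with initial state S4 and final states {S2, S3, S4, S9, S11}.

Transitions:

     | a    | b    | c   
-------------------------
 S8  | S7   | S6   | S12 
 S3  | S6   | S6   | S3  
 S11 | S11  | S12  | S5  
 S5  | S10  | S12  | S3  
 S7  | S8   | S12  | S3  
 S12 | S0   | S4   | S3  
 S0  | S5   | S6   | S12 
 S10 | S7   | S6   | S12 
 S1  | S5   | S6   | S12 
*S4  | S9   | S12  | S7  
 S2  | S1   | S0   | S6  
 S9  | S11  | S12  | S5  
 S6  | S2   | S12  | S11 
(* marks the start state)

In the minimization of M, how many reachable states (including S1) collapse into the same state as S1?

Every state is reachable, so we keep all 13.
P0 = {S2,S3,S4,S9,S11} | {S0,S1,S5,S6,S7,S8,S10,S12}.
Refine {S2,S3,S4,S9,S11} on symbol a: members go to different blocks, giving {S4,S9,S11} and {S2,S3}.
On input a, block {S0,S1,S5,S6,S7,S8,S10,S12} splits into {S0,S1,S5,S7,S8,S10,S12} and {S6}.
Split {S0,S1,S5,S7,S8,S10,S12} by δ(·,b) → {S0,S1,S8,S10} and {S5,S7} and {S12}.
Split {S2,S3} by δ(·,a) → {S2} and {S3}.
No further refinement is possible. Final partition (7 blocks): {S4,S9,S11} | {S0,S1,S8,S10} | {S2} | {S6} | {S5,S7} | {S12} | {S3}.
State S1 belongs to the block {S0,S1,S8,S10}, which has 4 states.

4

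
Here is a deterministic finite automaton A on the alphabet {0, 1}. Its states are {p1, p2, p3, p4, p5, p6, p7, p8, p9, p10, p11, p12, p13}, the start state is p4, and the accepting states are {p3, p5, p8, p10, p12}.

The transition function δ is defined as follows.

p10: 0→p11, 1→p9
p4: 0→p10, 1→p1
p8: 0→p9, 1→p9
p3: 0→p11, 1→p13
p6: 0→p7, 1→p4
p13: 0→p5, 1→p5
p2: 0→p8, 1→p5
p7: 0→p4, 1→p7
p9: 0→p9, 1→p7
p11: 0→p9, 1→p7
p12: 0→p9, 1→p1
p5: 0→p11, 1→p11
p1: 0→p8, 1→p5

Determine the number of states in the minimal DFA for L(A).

5

First remove the unreachable states {p2,p3,p6,p12,p13}; 8 states remain.
P0 = {p5,p8,p10} | {p1,p4,p7,p9,p11}.
Split {p1,p4,p7,p9,p11} by δ(·,0) → {p7,p9,p11} and {p1,p4}.
Split {p7,p9,p11} by δ(·,0) → {p9,p11} and {p7}.
Refine {p1,p4} on symbol 1: members go to different blocks, giving {p1} and {p4}.
Stable partition: {p5,p8,p10} | {p9,p11} | {p1} | {p7} | {p4} — 5 equivalence classes.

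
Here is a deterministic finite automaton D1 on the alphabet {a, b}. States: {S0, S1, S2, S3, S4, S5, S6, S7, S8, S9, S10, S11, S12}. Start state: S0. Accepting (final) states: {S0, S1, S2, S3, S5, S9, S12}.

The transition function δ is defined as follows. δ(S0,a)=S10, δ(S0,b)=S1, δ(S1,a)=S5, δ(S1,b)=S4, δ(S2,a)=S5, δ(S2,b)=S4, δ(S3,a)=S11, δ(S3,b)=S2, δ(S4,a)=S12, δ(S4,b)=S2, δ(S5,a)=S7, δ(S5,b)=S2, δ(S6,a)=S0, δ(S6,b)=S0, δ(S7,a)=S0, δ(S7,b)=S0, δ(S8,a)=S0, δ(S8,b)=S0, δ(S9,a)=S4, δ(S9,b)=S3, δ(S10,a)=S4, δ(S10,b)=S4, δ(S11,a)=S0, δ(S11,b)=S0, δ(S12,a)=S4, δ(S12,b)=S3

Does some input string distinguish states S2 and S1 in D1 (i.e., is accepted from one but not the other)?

States {S6,S8,S9} cannot be reached from the start state, so discard them.
Start with accepting vs non-accepting: {S0,S1,S2,S3,S5,S12} | {S4,S7,S10,S11}.
Refine {S0,S1,S2,S3,S5,S12} on symbol a: members go to different blocks, giving {S0,S3,S5,S12} and {S1,S2}.
Split {S0,S3,S5,S12} by δ(·,b) → {S0,S3,S5} and {S12}.
Split {S4,S7,S10,S11} by δ(·,a) → {S7,S11} and {S4} and {S10}.
Refine {S0,S3,S5} on symbol a: members go to different blocks, giving {S3,S5} and {S0}.
Stable partition: {S3,S5} | {S7,S11} | {S1,S2} | {S12} | {S4} | {S10} | {S0} — 7 equivalence classes.
S2 and S1 lie in the same block of the stable partition, so they are equivalent — no string distinguishes them.

No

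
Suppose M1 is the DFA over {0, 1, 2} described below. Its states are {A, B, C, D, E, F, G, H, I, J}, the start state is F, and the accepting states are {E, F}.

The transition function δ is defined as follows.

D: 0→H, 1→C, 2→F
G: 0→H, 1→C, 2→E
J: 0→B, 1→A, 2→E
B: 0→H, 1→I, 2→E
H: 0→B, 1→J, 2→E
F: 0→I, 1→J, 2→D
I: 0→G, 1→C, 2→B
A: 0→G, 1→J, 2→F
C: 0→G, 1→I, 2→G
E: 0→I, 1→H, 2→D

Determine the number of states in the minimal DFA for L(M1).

Every state is reachable, so we keep all 10.
Start with accepting vs non-accepting: {E,F} | {A,B,C,D,G,H,I,J}.
Split {A,B,C,D,G,H,I,J} by δ(·,2) → {A,B,D,G,H,J} and {C,I}.
On input 1, block {A,B,D,G,H,J} splits into {A,H,J} and {B,D,G}.
Stable partition: {E,F} | {A,H,J} | {C,I} | {B,D,G} — 4 equivalence classes.

4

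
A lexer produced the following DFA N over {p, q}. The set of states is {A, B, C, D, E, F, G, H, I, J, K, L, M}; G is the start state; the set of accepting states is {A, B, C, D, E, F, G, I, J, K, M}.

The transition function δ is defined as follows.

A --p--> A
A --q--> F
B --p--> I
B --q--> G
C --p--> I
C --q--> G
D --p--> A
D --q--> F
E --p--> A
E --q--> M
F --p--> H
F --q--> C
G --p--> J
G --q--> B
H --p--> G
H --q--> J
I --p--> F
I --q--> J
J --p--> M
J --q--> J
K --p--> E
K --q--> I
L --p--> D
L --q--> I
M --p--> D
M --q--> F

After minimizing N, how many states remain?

7

Reachable states from the start: {A,B,C,D,F,G,H,I,J,M}. Unreachable: {E,K,L} — drop them.
Start with accepting vs non-accepting: {A,B,C,D,F,G,I,J,M} | {H}.
Refine {A,B,C,D,F,G,I,J,M} on symbol p: members go to different blocks, giving {A,B,C,D,G,I,J,M} and {F}.
On input p, block {A,B,C,D,G,I,J,M} splits into {A,B,C,D,G,J,M} and {I}.
Split {A,B,C,D,G,J,M} by δ(·,p) → {A,D,G,J,M} and {B,C}.
On input q, block {A,D,G,J,M} splits into {A,D,M} and {G} and {J}.
Stable partition: {A,D,M} | {H} | {F} | {I} | {B,C} | {G} | {J} — 7 equivalence classes.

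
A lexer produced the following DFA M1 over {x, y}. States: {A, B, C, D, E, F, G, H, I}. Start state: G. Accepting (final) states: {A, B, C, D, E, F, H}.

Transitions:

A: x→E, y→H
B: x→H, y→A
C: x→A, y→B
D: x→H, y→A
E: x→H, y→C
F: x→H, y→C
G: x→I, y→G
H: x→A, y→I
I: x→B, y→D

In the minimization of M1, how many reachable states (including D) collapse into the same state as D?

States {F} cannot be reached from the start state, so discard them.
Initial partition by acceptance: {A,B,C,D,E,H} | {G,I}.
Split {A,B,C,D,E,H} by δ(·,y) → {A,B,C,D,E} and {H}.
Refine {A,B,C,D,E} on symbol x: members go to different blocks, giving {B,D,E} and {A,C}.
Refine {G,I} on symbol x: members go to different blocks, giving {G} and {I}.
Refine {A,C} on symbol x: members go to different blocks, giving {A} and {C}.
Refine {B,D,E} on symbol y: members go to different blocks, giving {B,D} and {E}.
The partition is now stable with 7 blocks: {B,D} | {G} | {H} | {A} | {I} | {C} | {E}.
State D belongs to the block {B,D}, which has 2 states.

2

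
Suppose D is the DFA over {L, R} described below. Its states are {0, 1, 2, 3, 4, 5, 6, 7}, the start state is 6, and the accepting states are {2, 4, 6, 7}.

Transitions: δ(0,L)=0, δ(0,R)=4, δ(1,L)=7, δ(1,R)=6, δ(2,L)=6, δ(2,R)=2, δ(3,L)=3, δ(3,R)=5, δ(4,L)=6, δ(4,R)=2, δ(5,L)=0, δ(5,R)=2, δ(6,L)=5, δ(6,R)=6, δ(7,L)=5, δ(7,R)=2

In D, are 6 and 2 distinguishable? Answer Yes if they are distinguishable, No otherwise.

Yes

States {1,3,7} cannot be reached from the start state, so discard them.
Initial partition by acceptance: {2,4,6} | {0,5}.
On input L, block {2,4,6} splits into {2,4} and {6}.
No further refinement is possible. Final partition (3 blocks): {2,4} | {0,5} | {6}.
6 and 2 end up in different blocks, so they are distinguishable. For instance, the string 'L' is accepted from only 2.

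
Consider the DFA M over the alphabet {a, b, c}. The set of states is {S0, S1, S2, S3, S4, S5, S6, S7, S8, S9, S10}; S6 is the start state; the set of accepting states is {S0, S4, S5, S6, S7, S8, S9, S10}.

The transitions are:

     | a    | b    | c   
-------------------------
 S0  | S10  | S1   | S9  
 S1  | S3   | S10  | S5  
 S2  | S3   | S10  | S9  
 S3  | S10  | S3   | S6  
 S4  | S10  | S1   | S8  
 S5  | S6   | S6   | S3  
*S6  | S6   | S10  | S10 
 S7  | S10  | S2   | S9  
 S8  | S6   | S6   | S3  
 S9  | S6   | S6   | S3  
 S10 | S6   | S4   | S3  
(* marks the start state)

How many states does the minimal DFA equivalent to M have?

6

Reachable states from the start: {S1,S3,S4,S5,S6,S8,S10}. Unreachable: {S0,S2,S7,S9} — drop them.
Initial partition by acceptance: {S4,S5,S6,S8,S10} | {S1,S3}.
Refine {S4,S5,S6,S8,S10} on symbol b: members go to different blocks, giving {S5,S6,S8,S10} and {S4}.
Split {S5,S6,S8,S10} by δ(·,b) → {S5,S6,S8} and {S10}.
Split {S5,S6,S8} by δ(·,b) → {S5,S8} and {S6}.
Refine {S1,S3} on symbol a: members go to different blocks, giving {S1} and {S3}.
Stable partition: {S5,S8} | {S1} | {S4} | {S10} | {S6} | {S3} — 6 equivalence classes.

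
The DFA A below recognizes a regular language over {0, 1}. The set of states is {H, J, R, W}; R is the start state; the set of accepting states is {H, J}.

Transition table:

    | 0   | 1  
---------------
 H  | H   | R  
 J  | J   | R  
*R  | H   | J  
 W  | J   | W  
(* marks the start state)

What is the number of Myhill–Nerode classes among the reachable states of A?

2

Reachable states from the start: {H,J,R}. Unreachable: {W} — drop them.
Initial partition by acceptance: {H,J} | {R}.
The partition is now stable with 2 blocks: {H,J} | {R}.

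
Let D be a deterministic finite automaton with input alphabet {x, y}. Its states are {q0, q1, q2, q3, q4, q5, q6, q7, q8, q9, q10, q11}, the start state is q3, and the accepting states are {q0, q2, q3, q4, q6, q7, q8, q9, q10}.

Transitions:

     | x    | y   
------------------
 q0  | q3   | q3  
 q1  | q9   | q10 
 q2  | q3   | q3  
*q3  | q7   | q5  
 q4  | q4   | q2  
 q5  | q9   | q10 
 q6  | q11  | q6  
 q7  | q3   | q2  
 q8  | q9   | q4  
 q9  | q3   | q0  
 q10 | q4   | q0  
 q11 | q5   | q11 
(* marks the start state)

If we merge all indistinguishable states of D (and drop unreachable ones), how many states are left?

States {q1,q6,q8,q11} cannot be reached from the start state, so discard them.
P0 = {q0,q2,q3,q4,q7,q9,q10} | {q5}.
Split {q0,q2,q3,q4,q7,q9,q10} by δ(·,y) → {q0,q2,q4,q7,q9,q10} and {q3}.
Refine {q0,q2,q4,q7,q9,q10} on symbol x: members go to different blocks, giving {q0,q2,q7,q9} and {q4,q10}.
On input y, block {q0,q2,q7,q9} splits into {q0,q2} and {q7,q9}.
No further refinement is possible. Final partition (5 blocks): {q0,q2} | {q5} | {q3} | {q4,q10} | {q7,q9}.

5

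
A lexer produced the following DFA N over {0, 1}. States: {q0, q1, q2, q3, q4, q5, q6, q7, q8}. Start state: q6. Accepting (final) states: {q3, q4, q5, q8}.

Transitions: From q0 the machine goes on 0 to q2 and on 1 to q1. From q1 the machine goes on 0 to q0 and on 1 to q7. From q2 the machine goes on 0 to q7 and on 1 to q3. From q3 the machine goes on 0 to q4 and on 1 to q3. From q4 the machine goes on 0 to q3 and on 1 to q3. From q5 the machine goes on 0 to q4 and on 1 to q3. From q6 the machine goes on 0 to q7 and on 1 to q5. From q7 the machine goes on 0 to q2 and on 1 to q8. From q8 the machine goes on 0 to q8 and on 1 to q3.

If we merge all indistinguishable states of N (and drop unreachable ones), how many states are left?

2

First remove the unreachable states {q0,q1}; 7 states remain.
Initial partition by acceptance: {q3,q4,q5,q8} | {q2,q6,q7}.
No further refinement is possible. Final partition (2 blocks): {q3,q4,q5,q8} | {q2,q6,q7}.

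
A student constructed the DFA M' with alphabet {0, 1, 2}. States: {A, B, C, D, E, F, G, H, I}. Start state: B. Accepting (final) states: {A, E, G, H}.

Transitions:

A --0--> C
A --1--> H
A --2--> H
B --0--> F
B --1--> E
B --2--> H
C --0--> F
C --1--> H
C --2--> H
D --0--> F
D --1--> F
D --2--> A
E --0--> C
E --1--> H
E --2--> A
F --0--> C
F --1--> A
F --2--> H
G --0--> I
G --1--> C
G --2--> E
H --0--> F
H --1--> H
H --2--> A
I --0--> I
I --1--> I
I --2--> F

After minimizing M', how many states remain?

First remove the unreachable states {D,G,I}; 6 states remain.
P0 = {A,E,H} | {B,C,F}.
The partition is now stable with 2 blocks: {A,E,H} | {B,C,F}.

2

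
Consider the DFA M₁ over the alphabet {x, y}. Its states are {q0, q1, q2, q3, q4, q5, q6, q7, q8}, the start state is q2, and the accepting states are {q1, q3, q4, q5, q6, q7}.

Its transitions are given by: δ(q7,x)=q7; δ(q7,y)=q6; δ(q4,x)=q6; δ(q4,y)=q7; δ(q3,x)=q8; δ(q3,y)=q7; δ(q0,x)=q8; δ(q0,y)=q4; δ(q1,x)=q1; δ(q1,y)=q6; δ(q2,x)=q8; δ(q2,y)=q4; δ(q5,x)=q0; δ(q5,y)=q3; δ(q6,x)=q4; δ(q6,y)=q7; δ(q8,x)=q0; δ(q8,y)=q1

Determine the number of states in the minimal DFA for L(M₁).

2

States {q3,q5} cannot be reached from the start state, so discard them.
P0 = {q1,q4,q6,q7} | {q0,q2,q8}.
No further refinement is possible. Final partition (2 blocks): {q1,q4,q6,q7} | {q0,q2,q8}.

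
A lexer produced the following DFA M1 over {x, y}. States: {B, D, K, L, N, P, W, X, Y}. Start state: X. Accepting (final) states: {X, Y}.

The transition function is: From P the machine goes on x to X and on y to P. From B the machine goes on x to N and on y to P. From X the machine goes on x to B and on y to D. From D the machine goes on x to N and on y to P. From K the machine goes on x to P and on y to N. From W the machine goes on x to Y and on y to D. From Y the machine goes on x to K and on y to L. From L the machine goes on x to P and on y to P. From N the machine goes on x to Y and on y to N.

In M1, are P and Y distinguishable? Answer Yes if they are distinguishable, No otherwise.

Reachable states from the start: {B,D,K,L,N,P,X,Y}. Unreachable: {W} — drop them.
P0 = {X,Y} | {B,D,K,L,N,P}.
Split {B,D,K,L,N,P} by δ(·,x) → {B,D,K,L} and {N,P}.
The partition is now stable with 3 blocks: {X,Y} | {B,D,K,L} | {N,P}.
P and Y end up in different blocks, so they are distinguishable. For instance, the string 'ε' is accepted from only Y.

Yes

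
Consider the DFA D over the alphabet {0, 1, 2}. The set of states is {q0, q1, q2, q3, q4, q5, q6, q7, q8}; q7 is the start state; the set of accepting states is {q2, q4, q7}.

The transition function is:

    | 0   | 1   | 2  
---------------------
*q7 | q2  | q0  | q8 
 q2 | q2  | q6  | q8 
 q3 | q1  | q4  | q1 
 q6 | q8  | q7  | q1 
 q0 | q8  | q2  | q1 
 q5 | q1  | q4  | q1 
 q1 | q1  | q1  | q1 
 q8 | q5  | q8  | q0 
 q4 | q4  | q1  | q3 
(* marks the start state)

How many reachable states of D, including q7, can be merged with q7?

Every state is reachable, so we keep all 9.
Initial partition by acceptance: {q2,q4,q7} | {q0,q1,q3,q5,q6,q8}.
Split {q0,q1,q3,q5,q6,q8} by δ(·,1) → {q0,q3,q5,q6} and {q1,q8}.
On input 1, block {q2,q4,q7} splits into {q2,q7} and {q4}.
Split {q0,q3,q5,q6} by δ(·,1) → {q0,q6} and {q3,q5}.
Refine {q1,q8} on symbol 0: members go to different blocks, giving {q1} and {q8}.
No further refinement is possible. Final partition (6 blocks): {q2,q7} | {q0,q6} | {q1} | {q4} | {q3,q5} | {q8}.
The equivalence class containing q7 is {q2,q7}, of size 2.

2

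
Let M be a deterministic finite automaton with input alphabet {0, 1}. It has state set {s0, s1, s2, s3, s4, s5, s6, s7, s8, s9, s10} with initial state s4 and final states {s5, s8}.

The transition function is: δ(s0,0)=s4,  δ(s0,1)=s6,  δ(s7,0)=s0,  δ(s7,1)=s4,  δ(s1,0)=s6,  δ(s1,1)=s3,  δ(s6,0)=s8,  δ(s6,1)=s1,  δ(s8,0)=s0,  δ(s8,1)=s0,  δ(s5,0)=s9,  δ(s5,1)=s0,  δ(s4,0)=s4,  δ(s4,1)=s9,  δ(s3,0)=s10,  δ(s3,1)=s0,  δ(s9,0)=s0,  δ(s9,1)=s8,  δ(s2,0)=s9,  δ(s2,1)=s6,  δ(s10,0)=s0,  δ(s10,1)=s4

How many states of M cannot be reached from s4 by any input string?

No path from s4 leads to s2, s5, s7; the other 8 states are all reachable.

3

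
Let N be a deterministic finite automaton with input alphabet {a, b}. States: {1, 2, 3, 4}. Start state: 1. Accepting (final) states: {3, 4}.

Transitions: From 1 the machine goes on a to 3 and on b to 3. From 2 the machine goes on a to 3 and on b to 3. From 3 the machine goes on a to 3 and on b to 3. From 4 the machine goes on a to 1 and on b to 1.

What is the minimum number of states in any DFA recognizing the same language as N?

2

Reachable states from the start: {1,3}. Unreachable: {2,4} — drop them.
Initial partition by acceptance: {3} | {1}.
Stable partition: {3} | {1} — 2 equivalence classes.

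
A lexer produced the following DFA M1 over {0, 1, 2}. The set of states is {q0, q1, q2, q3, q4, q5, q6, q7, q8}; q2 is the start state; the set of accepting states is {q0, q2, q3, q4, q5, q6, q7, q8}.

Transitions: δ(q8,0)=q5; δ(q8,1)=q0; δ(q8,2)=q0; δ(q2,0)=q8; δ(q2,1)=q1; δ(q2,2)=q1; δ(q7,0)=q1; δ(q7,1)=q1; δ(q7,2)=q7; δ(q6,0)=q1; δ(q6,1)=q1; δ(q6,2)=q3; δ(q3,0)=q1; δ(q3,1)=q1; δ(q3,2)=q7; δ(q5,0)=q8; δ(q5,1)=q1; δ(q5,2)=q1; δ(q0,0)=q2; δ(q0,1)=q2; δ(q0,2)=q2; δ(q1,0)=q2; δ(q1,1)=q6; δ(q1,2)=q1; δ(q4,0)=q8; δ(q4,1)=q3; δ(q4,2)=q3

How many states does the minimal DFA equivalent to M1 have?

5

Reachable states from the start: {q0,q1,q2,q3,q5,q6,q7,q8}. Unreachable: {q4} — drop them.
Start with accepting vs non-accepting: {q0,q2,q3,q5,q6,q7,q8} | {q1}.
Refine {q0,q2,q3,q5,q6,q7,q8} on symbol 0: members go to different blocks, giving {q0,q2,q5,q8} and {q3,q6,q7}.
Split {q0,q2,q5,q8} by δ(·,1) → {q0,q8} and {q2,q5}.
On input 1, block {q0,q8} splits into {q0} and {q8}.
Stable partition: {q0} | {q1} | {q3,q6,q7} | {q2,q5} | {q8} — 5 equivalence classes.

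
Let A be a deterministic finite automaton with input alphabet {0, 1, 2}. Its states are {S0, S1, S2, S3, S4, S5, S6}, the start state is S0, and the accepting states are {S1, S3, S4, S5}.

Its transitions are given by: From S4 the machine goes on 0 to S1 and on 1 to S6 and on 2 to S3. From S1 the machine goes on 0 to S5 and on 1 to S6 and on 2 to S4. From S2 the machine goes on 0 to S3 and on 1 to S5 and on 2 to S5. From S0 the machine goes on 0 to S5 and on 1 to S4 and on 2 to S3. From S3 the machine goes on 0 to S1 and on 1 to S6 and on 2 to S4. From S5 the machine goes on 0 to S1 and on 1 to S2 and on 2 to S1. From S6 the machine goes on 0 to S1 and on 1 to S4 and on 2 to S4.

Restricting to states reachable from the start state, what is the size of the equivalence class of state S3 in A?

4

Every state is reachable, so we keep all 7.
Initial partition by acceptance: {S1,S3,S4,S5} | {S0,S2,S6}.
The partition is now stable with 2 blocks: {S1,S3,S4,S5} | {S0,S2,S6}.
State S3 belongs to the block {S1,S3,S4,S5}, which has 4 states.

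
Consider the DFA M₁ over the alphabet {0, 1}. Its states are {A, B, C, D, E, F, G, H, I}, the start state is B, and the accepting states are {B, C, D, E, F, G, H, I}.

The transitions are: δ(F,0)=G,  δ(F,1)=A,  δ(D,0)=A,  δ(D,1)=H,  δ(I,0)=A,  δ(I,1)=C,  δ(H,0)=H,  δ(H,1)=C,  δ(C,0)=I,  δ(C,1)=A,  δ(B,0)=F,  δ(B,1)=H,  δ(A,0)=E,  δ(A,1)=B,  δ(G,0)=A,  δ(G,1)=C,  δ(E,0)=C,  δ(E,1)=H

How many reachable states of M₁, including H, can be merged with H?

Reachable states from the start: {A,B,C,E,F,G,H,I}. Unreachable: {D} — drop them.
Start with accepting vs non-accepting: {B,C,E,F,G,H,I} | {A}.
Refine {B,C,E,F,G,H,I} on symbol 0: members go to different blocks, giving {B,C,E,F,H} and {G,I}.
On input 0, block {B,C,E,F,H} splits into {B,E,H} and {C,F}.
Split {B,E,H} by δ(·,0) → {B,E} and {H}.
The partition is now stable with 5 blocks: {B,E} | {A} | {G,I} | {C,F} | {H}.
The equivalence class containing H is {H}, of size 1.

1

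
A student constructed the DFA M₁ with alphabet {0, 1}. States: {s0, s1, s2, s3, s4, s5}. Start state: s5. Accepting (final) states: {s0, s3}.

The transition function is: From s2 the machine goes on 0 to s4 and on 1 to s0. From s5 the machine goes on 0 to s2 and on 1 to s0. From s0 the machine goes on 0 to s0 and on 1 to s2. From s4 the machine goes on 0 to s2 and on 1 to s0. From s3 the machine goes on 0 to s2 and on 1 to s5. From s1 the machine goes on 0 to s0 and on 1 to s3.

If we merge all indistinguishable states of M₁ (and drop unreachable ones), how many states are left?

2

States {s1,s3} cannot be reached from the start state, so discard them.
Start with accepting vs non-accepting: {s0} | {s2,s4,s5}.
The partition is now stable with 2 blocks: {s0} | {s2,s4,s5}.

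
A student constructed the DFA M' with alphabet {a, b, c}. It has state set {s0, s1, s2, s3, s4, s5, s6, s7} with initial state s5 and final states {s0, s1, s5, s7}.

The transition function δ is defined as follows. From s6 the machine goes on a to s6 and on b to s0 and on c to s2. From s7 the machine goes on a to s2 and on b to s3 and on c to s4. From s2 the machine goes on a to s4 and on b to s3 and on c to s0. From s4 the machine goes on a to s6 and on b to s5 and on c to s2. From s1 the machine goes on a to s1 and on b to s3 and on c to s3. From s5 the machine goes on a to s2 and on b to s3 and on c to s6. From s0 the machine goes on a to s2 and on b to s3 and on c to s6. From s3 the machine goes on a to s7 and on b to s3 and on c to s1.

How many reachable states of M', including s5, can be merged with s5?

3

Every state is reachable, so we keep all 8.
Initial partition by acceptance: {s0,s1,s5,s7} | {s2,s3,s4,s6}.
Split {s0,s1,s5,s7} by δ(·,a) → {s0,s5,s7} and {s1}.
On input a, block {s2,s3,s4,s6} splits into {s2,s4,s6} and {s3}.
Refine {s2,s4,s6} on symbol b: members go to different blocks, giving {s4,s6} and {s2}.
The partition is now stable with 5 blocks: {s0,s5,s7} | {s4,s6} | {s1} | {s3} | {s2}.
The equivalence class containing s5 is {s0,s5,s7}, of size 3.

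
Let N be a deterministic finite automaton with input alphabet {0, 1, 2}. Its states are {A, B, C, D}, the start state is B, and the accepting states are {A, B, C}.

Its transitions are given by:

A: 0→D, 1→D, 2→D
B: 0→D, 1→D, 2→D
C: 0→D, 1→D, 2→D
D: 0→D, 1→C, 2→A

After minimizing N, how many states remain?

2

Initial partition by acceptance: {A,B,C} | {D}.
Stable partition: {A,B,C} | {D} — 2 equivalence classes.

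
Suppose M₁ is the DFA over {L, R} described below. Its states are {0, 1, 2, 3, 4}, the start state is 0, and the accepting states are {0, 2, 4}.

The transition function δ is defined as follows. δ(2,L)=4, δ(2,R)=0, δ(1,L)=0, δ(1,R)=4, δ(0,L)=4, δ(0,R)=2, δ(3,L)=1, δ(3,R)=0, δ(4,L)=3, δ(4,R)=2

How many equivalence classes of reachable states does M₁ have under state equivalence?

4

Every state is reachable, so we keep all 5.
Start with accepting vs non-accepting: {0,2,4} | {1,3}.
On input L, block {0,2,4} splits into {0,2} and {4}.
Refine {1,3} on symbol L: members go to different blocks, giving {1} and {3}.
No further refinement is possible. Final partition (4 blocks): {0,2} | {1} | {4} | {3}.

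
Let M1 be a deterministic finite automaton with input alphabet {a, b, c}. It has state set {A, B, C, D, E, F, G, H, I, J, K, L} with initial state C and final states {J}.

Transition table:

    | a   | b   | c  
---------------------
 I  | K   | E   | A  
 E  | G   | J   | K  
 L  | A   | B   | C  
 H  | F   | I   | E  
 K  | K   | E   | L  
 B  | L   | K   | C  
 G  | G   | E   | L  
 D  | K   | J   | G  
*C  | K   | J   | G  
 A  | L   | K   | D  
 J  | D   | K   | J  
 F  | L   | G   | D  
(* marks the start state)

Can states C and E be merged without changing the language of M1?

First remove the unreachable states {F,H,I}; 9 states remain.
Start with accepting vs non-accepting: {J} | {A,B,C,D,E,G,K,L}.
Split {A,B,C,D,E,G,K,L} by δ(·,b) → {A,B,G,K,L} and {C,D,E}.
Split {A,B,G,K,L} by δ(·,b) → {A,B,L} and {G,K}.
Refine {A,B,L} on symbol b: members go to different blocks, giving {A,B} and {L}.
The partition is now stable with 5 blocks: {J} | {A,B} | {C,D,E} | {G,K} | {L}.
C and E lie in the same block of the stable partition, so they are equivalent — no string distinguishes them.

Yes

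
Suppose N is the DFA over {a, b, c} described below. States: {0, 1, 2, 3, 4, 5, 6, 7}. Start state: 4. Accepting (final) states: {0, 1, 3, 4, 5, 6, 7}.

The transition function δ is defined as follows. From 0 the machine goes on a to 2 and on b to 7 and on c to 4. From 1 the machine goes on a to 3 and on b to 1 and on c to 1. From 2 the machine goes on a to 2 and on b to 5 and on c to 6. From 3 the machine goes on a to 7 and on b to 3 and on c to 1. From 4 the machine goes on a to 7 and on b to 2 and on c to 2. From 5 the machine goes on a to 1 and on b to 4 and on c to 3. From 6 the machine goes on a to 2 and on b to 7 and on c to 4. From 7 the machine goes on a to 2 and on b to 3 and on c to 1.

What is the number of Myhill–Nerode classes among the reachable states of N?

7

First remove the unreachable states {0}; 7 states remain.
Start with accepting vs non-accepting: {1,3,4,5,6,7} | {2}.
On input a, block {1,3,4,5,6,7} splits into {1,3,4,5} and {6,7}.
On input a, block {1,3,4,5} splits into {1,5} and {3,4}.
Split {1,5} by δ(·,a) → {1} and {5}.
On input b, block {6,7} splits into {6} and {7}.
Split {3,4} by δ(·,b) → {3} and {4}.
The partition is now stable with 7 blocks: {1} | {2} | {6} | {3} | {5} | {7} | {4}.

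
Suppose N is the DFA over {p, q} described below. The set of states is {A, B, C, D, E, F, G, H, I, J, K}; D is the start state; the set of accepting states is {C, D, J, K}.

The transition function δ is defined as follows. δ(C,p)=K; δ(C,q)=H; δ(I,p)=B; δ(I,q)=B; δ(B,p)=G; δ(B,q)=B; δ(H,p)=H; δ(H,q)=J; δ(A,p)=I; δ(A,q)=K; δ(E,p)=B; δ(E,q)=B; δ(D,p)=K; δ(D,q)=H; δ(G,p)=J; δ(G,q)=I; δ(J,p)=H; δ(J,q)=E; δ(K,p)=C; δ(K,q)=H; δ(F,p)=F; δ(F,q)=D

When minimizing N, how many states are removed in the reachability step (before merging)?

2

Starting at D and following transitions, the reachable set is {B, C, D, E, G, H, I, J, K}. That leaves A, F unreachable — 2 in total.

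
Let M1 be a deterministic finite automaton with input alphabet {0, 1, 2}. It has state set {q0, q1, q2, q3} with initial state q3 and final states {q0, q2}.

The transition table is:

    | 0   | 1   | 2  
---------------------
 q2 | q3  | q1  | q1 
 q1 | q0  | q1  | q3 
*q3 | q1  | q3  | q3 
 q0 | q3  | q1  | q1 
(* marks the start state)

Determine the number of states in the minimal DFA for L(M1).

3

Reachable states from the start: {q0,q1,q3}. Unreachable: {q2} — drop them.
Start with accepting vs non-accepting: {q0} | {q1,q3}.
Refine {q1,q3} on symbol 0: members go to different blocks, giving {q1} and {q3}.
The partition is now stable with 3 blocks: {q0} | {q1} | {q3}.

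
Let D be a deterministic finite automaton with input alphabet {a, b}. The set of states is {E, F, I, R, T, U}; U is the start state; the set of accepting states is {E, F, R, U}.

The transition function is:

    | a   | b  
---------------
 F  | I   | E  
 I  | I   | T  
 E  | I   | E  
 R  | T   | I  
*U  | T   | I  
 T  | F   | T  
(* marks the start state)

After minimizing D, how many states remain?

Reachable states from the start: {E,F,I,T,U}. Unreachable: {R} — drop them.
Initial partition by acceptance: {E,F,U} | {I,T}.
Refine {E,F,U} on symbol b: members go to different blocks, giving {E,F} and {U}.
On input a, block {I,T} splits into {I} and {T}.
The partition is now stable with 4 blocks: {E,F} | {I} | {U} | {T}.

4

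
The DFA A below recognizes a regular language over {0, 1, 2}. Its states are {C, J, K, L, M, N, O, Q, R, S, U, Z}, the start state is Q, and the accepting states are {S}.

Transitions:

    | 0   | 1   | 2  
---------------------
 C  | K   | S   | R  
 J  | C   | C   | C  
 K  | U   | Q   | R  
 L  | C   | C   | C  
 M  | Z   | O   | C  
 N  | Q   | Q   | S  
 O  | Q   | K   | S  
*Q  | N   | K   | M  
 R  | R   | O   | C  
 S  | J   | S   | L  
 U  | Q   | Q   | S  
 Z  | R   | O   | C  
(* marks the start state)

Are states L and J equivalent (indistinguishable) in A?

Yes

P0 = {S} | {C,J,K,L,M,N,O,Q,R,U,Z}.
Refine {C,J,K,L,M,N,O,Q,R,U,Z} on symbol 1: members go to different blocks, giving {J,K,L,M,N,O,Q,R,U,Z} and {C}.
Split {J,K,L,M,N,O,Q,R,U,Z} by δ(·,0) → {K,M,N,O,Q,R,U,Z} and {J,L}.
Split {K,M,N,O,Q,R,U,Z} by δ(·,2) → {N,O,U} and {M,R,Z} and {K,Q}.
No further refinement is possible. Final partition (6 blocks): {S} | {N,O,U} | {C} | {J,L} | {M,R,Z} | {K,Q}.
L and J lie in the same block of the stable partition, so they are equivalent — no string distinguishes them.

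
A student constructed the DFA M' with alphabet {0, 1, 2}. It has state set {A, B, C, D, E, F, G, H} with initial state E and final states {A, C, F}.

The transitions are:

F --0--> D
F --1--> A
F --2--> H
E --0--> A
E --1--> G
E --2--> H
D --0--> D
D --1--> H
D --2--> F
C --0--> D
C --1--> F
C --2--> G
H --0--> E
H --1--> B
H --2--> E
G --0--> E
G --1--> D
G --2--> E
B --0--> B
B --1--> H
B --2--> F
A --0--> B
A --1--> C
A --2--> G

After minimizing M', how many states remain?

All states are reachable from the start state.
P0 = {A,C,F} | {B,D,E,G,H}.
On input 0, block {B,D,E,G,H} splits into {B,D,G,H} and {E}.
Refine {B,D,G,H} on symbol 0: members go to different blocks, giving {B,D} and {G,H}.
No further refinement is possible. Final partition (4 blocks): {A,C,F} | {B,D} | {E} | {G,H}.

4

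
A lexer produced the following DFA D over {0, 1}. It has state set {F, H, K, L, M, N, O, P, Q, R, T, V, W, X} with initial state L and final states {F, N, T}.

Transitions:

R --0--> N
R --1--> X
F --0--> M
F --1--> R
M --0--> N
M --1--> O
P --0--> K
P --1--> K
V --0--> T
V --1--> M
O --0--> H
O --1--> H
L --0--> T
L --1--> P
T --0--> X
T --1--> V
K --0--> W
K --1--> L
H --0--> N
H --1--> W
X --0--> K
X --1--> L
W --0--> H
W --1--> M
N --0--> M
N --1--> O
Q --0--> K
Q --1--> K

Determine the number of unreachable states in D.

Starting at L and following transitions, the reachable set is {H, K, L, M, N, O, P, T, V, W, X}. That leaves F, Q, R unreachable — 3 in total.

3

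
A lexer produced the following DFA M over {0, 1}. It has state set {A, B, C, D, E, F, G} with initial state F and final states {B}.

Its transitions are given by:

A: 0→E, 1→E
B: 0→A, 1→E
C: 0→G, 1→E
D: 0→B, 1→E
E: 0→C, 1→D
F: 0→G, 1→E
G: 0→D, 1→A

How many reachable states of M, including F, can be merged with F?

P0 = {B} | {A,C,D,E,F,G}.
On input 0, block {A,C,D,E,F,G} splits into {A,C,E,F,G} and {D}.
On input 0, block {A,C,E,F,G} splits into {A,C,E,F} and {G}.
On input 0, block {A,C,E,F} splits into {A,E} and {C,F}.
Split {A,E} by δ(·,0) → {A} and {E}.
The partition is now stable with 6 blocks: {B} | {A} | {D} | {G} | {C,F} | {E}.
State F belongs to the block {C,F}, which has 2 states.

2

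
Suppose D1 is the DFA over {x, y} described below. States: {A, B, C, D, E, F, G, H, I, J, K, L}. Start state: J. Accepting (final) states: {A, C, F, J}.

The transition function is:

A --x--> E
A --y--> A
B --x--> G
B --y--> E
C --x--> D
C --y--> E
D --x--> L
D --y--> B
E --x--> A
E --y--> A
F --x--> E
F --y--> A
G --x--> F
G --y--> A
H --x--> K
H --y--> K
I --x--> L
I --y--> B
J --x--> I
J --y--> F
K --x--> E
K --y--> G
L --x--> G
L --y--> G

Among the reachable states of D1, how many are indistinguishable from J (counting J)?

First remove the unreachable states {C,D,H,K}; 8 states remain.
Start with accepting vs non-accepting: {A,F,J} | {B,E,G,I,L}.
Refine {B,E,G,I,L} on symbol x: members go to different blocks, giving {B,I,L} and {E,G}.
Refine {A,F,J} on symbol x: members go to different blocks, giving {A,F} and {J}.
On input x, block {B,I,L} splits into {B,L} and {I}.
No further refinement is possible. Final partition (5 blocks): {A,F} | {B,L} | {E,G} | {J} | {I}.
State J belongs to the block {J}, which has 1 states.

1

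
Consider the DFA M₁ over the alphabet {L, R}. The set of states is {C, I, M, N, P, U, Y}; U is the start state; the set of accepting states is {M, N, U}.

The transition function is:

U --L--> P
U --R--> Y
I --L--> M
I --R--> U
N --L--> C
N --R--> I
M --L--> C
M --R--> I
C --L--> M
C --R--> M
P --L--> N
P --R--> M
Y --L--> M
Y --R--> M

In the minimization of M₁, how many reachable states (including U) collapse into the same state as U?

P0 = {M,N,U} | {C,I,P,Y}.
Stable partition: {M,N,U} | {C,I,P,Y} — 2 equivalence classes.
The equivalence class containing U is {M,N,U}, of size 3.

3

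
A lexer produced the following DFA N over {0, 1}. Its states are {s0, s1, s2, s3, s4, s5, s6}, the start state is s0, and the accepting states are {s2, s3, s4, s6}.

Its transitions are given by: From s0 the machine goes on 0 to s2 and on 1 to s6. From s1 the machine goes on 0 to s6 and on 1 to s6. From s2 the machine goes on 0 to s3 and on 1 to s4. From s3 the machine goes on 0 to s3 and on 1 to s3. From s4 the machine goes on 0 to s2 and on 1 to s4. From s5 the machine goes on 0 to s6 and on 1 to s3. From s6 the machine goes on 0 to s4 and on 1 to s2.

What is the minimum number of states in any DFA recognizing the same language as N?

First remove the unreachable states {s1,s5}; 5 states remain.
P0 = {s2,s3,s4,s6} | {s0}.
Stable partition: {s2,s3,s4,s6} | {s0} — 2 equivalence classes.

2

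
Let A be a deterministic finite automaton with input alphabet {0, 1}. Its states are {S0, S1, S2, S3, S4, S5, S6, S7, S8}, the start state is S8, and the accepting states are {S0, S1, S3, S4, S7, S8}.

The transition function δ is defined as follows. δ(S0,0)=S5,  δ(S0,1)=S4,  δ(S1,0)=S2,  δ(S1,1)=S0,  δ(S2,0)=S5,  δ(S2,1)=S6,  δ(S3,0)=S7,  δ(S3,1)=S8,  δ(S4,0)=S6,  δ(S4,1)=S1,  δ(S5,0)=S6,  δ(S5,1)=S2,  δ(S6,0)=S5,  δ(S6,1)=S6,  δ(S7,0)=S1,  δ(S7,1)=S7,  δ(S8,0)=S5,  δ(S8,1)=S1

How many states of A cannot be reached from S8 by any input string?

No path from S8 leads to S3, S7; the other 7 states are all reachable.

2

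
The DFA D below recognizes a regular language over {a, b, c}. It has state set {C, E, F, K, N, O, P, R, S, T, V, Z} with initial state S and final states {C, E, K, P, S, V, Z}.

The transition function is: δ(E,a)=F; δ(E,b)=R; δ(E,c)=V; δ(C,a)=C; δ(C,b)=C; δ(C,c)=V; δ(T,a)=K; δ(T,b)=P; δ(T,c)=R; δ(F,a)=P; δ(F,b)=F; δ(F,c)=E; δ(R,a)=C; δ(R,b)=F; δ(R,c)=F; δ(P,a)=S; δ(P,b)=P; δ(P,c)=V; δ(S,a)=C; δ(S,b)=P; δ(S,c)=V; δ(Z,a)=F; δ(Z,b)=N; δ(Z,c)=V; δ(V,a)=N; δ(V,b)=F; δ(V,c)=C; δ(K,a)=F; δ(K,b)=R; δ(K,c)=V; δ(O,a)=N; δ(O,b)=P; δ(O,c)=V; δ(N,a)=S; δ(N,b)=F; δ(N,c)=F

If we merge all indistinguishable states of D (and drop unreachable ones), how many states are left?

5

States {K,O,T,Z} cannot be reached from the start state, so discard them.
Initial partition by acceptance: {C,E,P,S,V} | {F,N,R}.
Split {C,E,P,S,V} by δ(·,a) → {C,P,S} and {E,V}.
Split {F,N,R} by δ(·,c) → {N,R} and {F}.
On input a, block {E,V} splits into {E} and {V}.
The partition is now stable with 5 blocks: {C,P,S} | {N,R} | {E} | {F} | {V}.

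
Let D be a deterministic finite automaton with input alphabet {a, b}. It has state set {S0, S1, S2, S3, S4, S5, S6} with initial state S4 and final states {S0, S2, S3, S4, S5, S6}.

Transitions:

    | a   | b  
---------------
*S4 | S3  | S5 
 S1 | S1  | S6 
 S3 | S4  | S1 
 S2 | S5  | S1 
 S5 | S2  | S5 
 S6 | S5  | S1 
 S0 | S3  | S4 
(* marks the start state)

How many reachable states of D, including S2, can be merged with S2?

3

States {S0} cannot be reached from the start state, so discard them.
P0 = {S2,S3,S4,S5,S6} | {S1}.
On input b, block {S2,S3,S4,S5,S6} splits into {S2,S3,S6} and {S4,S5}.
The partition is now stable with 3 blocks: {S2,S3,S6} | {S1} | {S4,S5}.
The equivalence class containing S2 is {S2,S3,S6}, of size 3.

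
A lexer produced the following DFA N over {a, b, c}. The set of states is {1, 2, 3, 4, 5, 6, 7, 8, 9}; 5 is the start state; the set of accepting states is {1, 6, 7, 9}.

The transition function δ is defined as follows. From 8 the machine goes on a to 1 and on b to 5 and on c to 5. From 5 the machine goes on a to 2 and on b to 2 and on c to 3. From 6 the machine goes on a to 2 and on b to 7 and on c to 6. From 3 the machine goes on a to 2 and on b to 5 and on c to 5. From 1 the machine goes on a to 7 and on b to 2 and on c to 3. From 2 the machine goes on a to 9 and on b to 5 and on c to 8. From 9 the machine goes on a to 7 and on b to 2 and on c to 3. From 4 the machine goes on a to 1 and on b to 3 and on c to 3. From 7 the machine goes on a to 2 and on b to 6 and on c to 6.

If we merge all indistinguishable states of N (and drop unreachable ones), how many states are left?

First remove the unreachable states {4}; 8 states remain.
Start with accepting vs non-accepting: {1,6,7,9} | {2,3,5,8}.
On input a, block {1,6,7,9} splits into {1,9} and {6,7}.
Split {2,3,5,8} by δ(·,a) → {2,8} and {3,5}.
Refine {2,8} on symbol c: members go to different blocks, giving {2} and {8}.
On input b, block {3,5} splits into {3} and {5}.
The partition is now stable with 6 blocks: {1,9} | {2} | {6,7} | {3} | {8} | {5}.

6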